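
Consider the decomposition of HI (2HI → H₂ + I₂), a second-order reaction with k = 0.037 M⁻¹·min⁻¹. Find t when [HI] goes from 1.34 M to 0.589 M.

25.72 min

Step 1: For second-order: t = (1/[HI] - 1/[HI]₀)/k
Step 2: t = (1/0.589 - 1/1.34)/0.037
Step 3: t = (1.698 - 0.7463)/0.037
Step 4: t = 0.9515/0.037 = 25.72 min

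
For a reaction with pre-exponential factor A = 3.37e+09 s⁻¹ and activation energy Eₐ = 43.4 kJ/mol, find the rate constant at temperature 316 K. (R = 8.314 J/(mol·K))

2.26e+02 s⁻¹

Step 1: Use the Arrhenius equation: k = A × exp(-Eₐ/RT)
Step 2: Convert Eₐ to J/mol: 43.4 kJ/mol = 43400 J/mol
Step 3: Calculate the exponent: -Eₐ/(RT) = -43400/(8.314 × 316) = -16.51934
Step 4: k = 3.37e+09 × exp(-16.51934)
Step 5: k = 3.37e+09 × 6.69486e-08 = 2.2562e+02 s⁻¹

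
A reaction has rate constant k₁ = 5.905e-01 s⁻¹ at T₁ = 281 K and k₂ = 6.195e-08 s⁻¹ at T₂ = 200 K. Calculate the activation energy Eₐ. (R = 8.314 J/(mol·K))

92.7 kJ/mol

Step 1: Use the two-temperature Arrhenius form: ln(k₂/k₁) = -Eₐ/R × (1/T₂ - 1/T₁)
Step 2: ln(k₂/k₁) = ln(6.195e-08/5.905e-01) = ln(1.04911e-07) = -16.0702
Step 3: 1/T₂ - 1/T₁ = 1/200 - 1/281 = 1.441281e-03 K⁻¹
Step 4: Eₐ = -R × ln(k₂/k₁) / (1/T₂ - 1/T₁) = -8.314 × -16.0702 / 1.441281e-03
Step 5: Eₐ = 9.2700e+04 J/mol = 92.7 kJ/mol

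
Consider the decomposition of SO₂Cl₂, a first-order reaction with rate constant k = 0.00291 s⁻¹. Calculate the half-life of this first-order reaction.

238.2 s

Step 1: For a first-order reaction, t₁/₂ = ln(2)/k
Step 2: t₁/₂ = ln(2)/0.00291
Step 3: t₁/₂ = 0.6931/0.00291 = 238.2 s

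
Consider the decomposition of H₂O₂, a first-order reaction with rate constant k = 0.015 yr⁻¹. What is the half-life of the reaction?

46.21 yr

Step 1: For a first-order reaction, t₁/₂ = ln(2)/k
Step 2: t₁/₂ = ln(2)/0.015
Step 3: t₁/₂ = 0.6931/0.015 = 46.21 yr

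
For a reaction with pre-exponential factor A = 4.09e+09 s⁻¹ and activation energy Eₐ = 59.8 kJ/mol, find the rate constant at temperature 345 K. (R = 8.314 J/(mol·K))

3.61e+00 s⁻¹

Step 1: Use the Arrhenius equation: k = A × exp(-Eₐ/RT)
Step 2: Convert Eₐ to J/mol: 59.8 kJ/mol = 59800 J/mol
Step 3: Calculate the exponent: -Eₐ/(RT) = -59800/(8.314 × 345) = -20.84837
Step 4: k = 4.09e+09 × exp(-20.84837)
Step 5: k = 4.09e+09 × 8.82405e-10 = 3.6090e+00 s⁻¹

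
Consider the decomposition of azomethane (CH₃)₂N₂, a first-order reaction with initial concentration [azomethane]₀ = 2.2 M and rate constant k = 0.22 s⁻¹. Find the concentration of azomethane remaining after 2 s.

1.417 M

Step 1: For a first-order reaction: [azomethane] = [azomethane]₀ × e^(-kt)
Step 2: [azomethane] = 2.2 × e^(-0.22 × 2)
Step 3: [azomethane] = 2.2 × e^(-0.44)
Step 4: [azomethane] = 2.2 × 0.644036 = 1.417 M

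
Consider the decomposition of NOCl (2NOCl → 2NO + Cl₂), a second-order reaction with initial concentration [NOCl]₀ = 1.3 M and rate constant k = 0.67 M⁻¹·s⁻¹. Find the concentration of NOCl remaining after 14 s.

0.09853 M

Step 1: For a second-order reaction: 1/[NOCl] = 1/[NOCl]₀ + kt
Step 2: 1/[NOCl] = 1/1.3 + 0.67 × 14
Step 3: 1/[NOCl] = 0.7692 + 9.38 = 10.15
Step 4: [NOCl] = 1/10.15 = 0.09853 M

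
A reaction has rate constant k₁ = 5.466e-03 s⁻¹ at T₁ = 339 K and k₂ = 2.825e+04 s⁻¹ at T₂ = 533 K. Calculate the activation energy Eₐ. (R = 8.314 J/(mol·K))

119.7 kJ/mol

Step 1: Use the two-temperature Arrhenius form: ln(k₂/k₁) = -Eₐ/R × (1/T₂ - 1/T₁)
Step 2: ln(k₂/k₁) = ln(2.825e+04/5.466e-03) = ln(5.16831e+06) = 15.4581
Step 3: 1/T₂ - 1/T₁ = 1/533 - 1/339 = -1.073680e-03 K⁻¹
Step 4: Eₐ = -R × ln(k₂/k₁) / (1/T₂ - 1/T₁) = -8.314 × 15.4581 / -1.073680e-03
Step 5: Eₐ = 1.1970e+05 J/mol = 119.7 kJ/mol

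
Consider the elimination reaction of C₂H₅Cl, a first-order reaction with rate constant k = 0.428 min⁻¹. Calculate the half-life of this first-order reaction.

1.62 min

Step 1: For a first-order reaction, t₁/₂ = ln(2)/k
Step 2: t₁/₂ = ln(2)/0.428
Step 3: t₁/₂ = 0.6931/0.428 = 1.62 min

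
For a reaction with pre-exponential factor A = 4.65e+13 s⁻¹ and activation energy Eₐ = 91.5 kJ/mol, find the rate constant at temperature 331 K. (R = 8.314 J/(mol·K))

1.69e-01 s⁻¹

Step 1: Use the Arrhenius equation: k = A × exp(-Eₐ/RT)
Step 2: Convert Eₐ to J/mol: 91.5 kJ/mol = 91500 J/mol
Step 3: Calculate the exponent: -Eₐ/(RT) = -91500/(8.314 × 331) = -33.24934
Step 4: k = 4.65e+13 × exp(-33.24934)
Step 5: k = 4.65e+13 × 3.63074e-15 = 1.6883e-01 s⁻¹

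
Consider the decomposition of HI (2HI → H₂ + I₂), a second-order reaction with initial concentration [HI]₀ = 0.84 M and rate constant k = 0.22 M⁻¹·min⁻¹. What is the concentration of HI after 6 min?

0.3983 M

Step 1: For a second-order reaction: 1/[HI] = 1/[HI]₀ + kt
Step 2: 1/[HI] = 1/0.84 + 0.22 × 6
Step 3: 1/[HI] = 1.19 + 1.32 = 2.51
Step 4: [HI] = 1/2.51 = 0.3983 M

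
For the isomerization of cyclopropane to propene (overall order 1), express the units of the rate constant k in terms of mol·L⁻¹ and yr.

yr⁻¹

Step 1: For overall order n, rate = k × (concentration)^n.
Step 2: Rate has units mol·L⁻¹·yr⁻¹; concentration term has units (mol·L⁻¹)^1.
Step 3: k = rate / (concentration)^n, so units of k = (mol·L⁻¹)^(1-1)·yr⁻¹ = yr⁻¹.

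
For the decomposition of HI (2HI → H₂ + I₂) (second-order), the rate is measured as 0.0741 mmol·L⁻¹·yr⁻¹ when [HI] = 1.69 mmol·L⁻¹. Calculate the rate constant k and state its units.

0.02594 (mmol·L⁻¹)⁻¹·yr⁻¹

Step 1: rate = k[HI]^2, so k = rate / [HI]^2.
Step 2: k = 0.0741 / (1.69)^2 = 0.0741 / 2.856.
Step 3: k = 0.02594 (mmol·L⁻¹)⁻¹·yr⁻¹.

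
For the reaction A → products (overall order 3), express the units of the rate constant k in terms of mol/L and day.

(mol/L)⁻²·day⁻¹

Step 1: For overall order n, rate = k × (concentration)^n.
Step 2: Rate has units mol/L·day⁻¹; concentration term has units (mol/L)^3.
Step 3: k = rate / (concentration)^n, so units of k = (mol/L)^(1-3)·day⁻¹ = (mol/L)⁻²·day⁻¹.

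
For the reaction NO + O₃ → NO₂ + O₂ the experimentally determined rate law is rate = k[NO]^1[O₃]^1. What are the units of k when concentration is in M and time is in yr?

M⁻¹·yr⁻¹

Step 1: Overall order = 1 + 1 = 2.
Step 2: rate has units M·yr⁻¹; [NO]^1[O₃]^1 has units M^2.
Step 3: k = rate/([NO]^1[O₃]^1), so units of k = M^(1-2)·yr⁻¹ = M⁻¹·yr⁻¹.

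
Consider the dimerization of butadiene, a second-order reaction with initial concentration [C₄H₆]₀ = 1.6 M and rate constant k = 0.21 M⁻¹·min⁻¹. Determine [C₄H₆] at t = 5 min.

0.597 M

Step 1: For a second-order reaction: 1/[C₄H₆] = 1/[C₄H₆]₀ + kt
Step 2: 1/[C₄H₆] = 1/1.6 + 0.21 × 5
Step 3: 1/[C₄H₆] = 0.625 + 1.05 = 1.675
Step 4: [C₄H₆] = 1/1.675 = 0.597 M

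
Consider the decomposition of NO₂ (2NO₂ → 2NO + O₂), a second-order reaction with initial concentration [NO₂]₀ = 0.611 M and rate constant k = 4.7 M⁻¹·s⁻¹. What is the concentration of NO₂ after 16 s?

0.01301 M

Step 1: For a second-order reaction: 1/[NO₂] = 1/[NO₂]₀ + kt
Step 2: 1/[NO₂] = 1/0.611 + 4.7 × 16
Step 3: 1/[NO₂] = 1.637 + 75.2 = 76.84
Step 4: [NO₂] = 1/76.84 = 0.01301 M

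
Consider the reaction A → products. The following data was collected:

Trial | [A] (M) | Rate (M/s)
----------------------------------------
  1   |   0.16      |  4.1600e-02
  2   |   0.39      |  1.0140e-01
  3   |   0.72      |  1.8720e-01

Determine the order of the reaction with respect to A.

first order (1)

Step 1: Compare trials to find order n where rate₂/rate₁ = ([A]₂/[A]₁)^n
Step 2: rate₂/rate₁ = 1.0140e-01/4.1600e-02 = 2.438
Step 3: [A]₂/[A]₁ = 0.39/0.16 = 2.438
Step 4: n = ln(2.438)/ln(2.438) = 1.00 ≈ 1
Step 5: The reaction is first order in A.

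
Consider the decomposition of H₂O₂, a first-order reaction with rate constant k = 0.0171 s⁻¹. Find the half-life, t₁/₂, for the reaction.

40.53 s

Step 1: For a first-order reaction, t₁/₂ = ln(2)/k
Step 2: t₁/₂ = ln(2)/0.0171
Step 3: t₁/₂ = 0.6931/0.0171 = 40.53 s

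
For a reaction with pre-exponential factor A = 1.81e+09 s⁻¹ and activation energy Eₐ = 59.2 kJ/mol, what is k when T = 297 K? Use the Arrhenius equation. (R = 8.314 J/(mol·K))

7.01e-02 s⁻¹

Step 1: Use the Arrhenius equation: k = A × exp(-Eₐ/RT)
Step 2: Convert Eₐ to J/mol: 59.2 kJ/mol = 59200 J/mol
Step 3: Calculate the exponent: -Eₐ/(RT) = -59200/(8.314 × 297) = -23.97481
Step 4: k = 1.81e+09 × exp(-23.97481)
Step 5: k = 1.81e+09 × 3.87144e-11 = 7.0073e-02 s⁻¹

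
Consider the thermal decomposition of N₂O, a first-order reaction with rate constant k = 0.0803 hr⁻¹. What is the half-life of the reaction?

8.632 hr

Step 1: For a first-order reaction, t₁/₂ = ln(2)/k
Step 2: t₁/₂ = ln(2)/0.0803
Step 3: t₁/₂ = 0.6931/0.0803 = 8.632 hr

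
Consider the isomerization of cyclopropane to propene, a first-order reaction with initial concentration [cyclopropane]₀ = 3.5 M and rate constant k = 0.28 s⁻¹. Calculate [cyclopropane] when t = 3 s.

1.511 M

Step 1: For a first-order reaction: [cyclopropane] = [cyclopropane]₀ × e^(-kt)
Step 2: [cyclopropane] = 3.5 × e^(-0.28 × 3)
Step 3: [cyclopropane] = 3.5 × e^(-0.84)
Step 4: [cyclopropane] = 3.5 × 0.431711 = 1.511 M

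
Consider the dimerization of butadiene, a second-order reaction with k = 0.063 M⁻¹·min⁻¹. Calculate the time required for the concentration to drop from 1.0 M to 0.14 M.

97.51 min

Step 1: For second-order: t = (1/[C₄H₆] - 1/[C₄H₆]₀)/k
Step 2: t = (1/0.14 - 1/1.0)/0.063
Step 3: t = (7.143 - 1)/0.063
Step 4: t = 6.143/0.063 = 97.51 min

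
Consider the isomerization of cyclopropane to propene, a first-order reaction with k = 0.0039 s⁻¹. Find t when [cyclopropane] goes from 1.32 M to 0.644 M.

184 s

Step 1: For first-order: t = ln([cyclopropane]₀/[cyclopropane])/k
Step 2: t = ln(1.32/0.644)/0.0039
Step 3: t = ln(2.05)/0.0039
Step 4: t = 0.7177/0.0039 = 184 s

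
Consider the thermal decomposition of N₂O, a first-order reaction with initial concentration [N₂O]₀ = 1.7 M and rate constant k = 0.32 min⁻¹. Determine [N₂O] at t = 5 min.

0.3432 M

Step 1: For a first-order reaction: [N₂O] = [N₂O]₀ × e^(-kt)
Step 2: [N₂O] = 1.7 × e^(-0.32 × 5)
Step 3: [N₂O] = 1.7 × e^(-1.6)
Step 4: [N₂O] = 1.7 × 0.201897 = 0.3432 M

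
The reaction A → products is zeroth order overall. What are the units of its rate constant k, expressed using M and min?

M·min⁻¹

Step 1: For overall order n, rate = k × (concentration)^n.
Step 2: Rate has units M·min⁻¹; concentration term has units M^0.
Step 3: k = rate / (concentration)^n, so units of k = M^(1-0)·min⁻¹ = M·min⁻¹.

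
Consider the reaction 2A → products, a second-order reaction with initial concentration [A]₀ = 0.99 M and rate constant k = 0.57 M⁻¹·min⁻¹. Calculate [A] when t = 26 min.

0.06317 M

Step 1: For a second-order reaction: 1/[A] = 1/[A]₀ + kt
Step 2: 1/[A] = 1/0.99 + 0.57 × 26
Step 3: 1/[A] = 1.01 + 14.82 = 15.83
Step 4: [A] = 1/15.83 = 0.06317 M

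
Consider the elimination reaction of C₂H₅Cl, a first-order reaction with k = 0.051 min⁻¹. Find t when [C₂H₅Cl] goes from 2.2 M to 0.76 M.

20.84 min

Step 1: For first-order: t = ln([C₂H₅Cl]₀/[C₂H₅Cl])/k
Step 2: t = ln(2.2/0.76)/0.051
Step 3: t = ln(2.895)/0.051
Step 4: t = 1.063/0.051 = 20.84 min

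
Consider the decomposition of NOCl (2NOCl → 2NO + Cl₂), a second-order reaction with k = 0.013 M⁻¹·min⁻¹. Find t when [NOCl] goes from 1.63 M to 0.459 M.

120.4 min

Step 1: For second-order: t = (1/[NOCl] - 1/[NOCl]₀)/k
Step 2: t = (1/0.459 - 1/1.63)/0.013
Step 3: t = (2.179 - 0.6135)/0.013
Step 4: t = 1.565/0.013 = 120.4 min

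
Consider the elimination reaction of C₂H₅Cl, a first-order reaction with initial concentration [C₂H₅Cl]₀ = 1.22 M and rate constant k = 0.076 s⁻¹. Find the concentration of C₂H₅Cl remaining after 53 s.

0.02173 M

Step 1: For a first-order reaction: [C₂H₅Cl] = [C₂H₅Cl]₀ × e^(-kt)
Step 2: [C₂H₅Cl] = 1.22 × e^(-0.076 × 53)
Step 3: [C₂H₅Cl] = 1.22 × e^(-4.028)
Step 4: [C₂H₅Cl] = 1.22 × 0.0178099 = 0.02173 M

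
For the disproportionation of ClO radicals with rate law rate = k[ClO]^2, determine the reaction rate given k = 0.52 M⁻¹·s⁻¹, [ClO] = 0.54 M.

0.1516 M/s

Step 1: Identify the rate law: rate = k[ClO]^2
Step 2: Substitute values: rate = 0.52 × (0.54)^2
Step 3: Calculate: rate = 0.52 × 0.2916 = 0.151632 M/s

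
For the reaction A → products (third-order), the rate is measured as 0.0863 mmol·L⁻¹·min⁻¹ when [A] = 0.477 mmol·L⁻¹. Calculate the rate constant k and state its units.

0.7952 (mmol·L⁻¹)⁻²·min⁻¹

Step 1: rate = k[A]^3, so k = rate / [A]^3.
Step 2: k = 0.0863 / (0.477)^3 = 0.0863 / 0.1085.
Step 3: k = 0.7952 (mmol·L⁻¹)⁻²·min⁻¹.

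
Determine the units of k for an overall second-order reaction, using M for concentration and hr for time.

M⁻¹·hr⁻¹

Step 1: For overall order n, rate = k × (concentration)^n.
Step 2: Rate has units M·hr⁻¹; concentration term has units M^2.
Step 3: k = rate / (concentration)^n, so units of k = M^(1-2)·hr⁻¹ = M⁻¹·hr⁻¹.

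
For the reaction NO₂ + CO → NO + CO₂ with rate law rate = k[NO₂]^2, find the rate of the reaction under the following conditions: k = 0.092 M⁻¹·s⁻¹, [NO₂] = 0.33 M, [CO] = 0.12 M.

0.01002 M/s

Step 1: The rate law is rate = k[NO₂]^2
Step 2: Note that the rate does not depend on [CO] (zero order in CO).
Step 3: rate = 0.092 × (0.33)^2 = 0.0100188 M/s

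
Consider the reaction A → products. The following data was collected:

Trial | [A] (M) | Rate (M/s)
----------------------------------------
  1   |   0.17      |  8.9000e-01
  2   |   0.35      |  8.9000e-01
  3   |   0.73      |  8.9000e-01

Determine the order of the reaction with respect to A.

zeroth order (0)

Step 1: Compare trials - when concentration changes, rate stays constant.
Step 2: rate₂/rate₁ = 8.9000e-01/8.9000e-01 = 1
Step 3: [A]₂/[A]₁ = 0.35/0.17 = 2.059
Step 4: Since rate ratio ≈ (conc ratio)^0, the reaction is zeroth order.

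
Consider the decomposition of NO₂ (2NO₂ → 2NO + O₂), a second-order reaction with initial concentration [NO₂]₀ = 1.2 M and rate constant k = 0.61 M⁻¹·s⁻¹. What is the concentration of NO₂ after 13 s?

0.1141 M

Step 1: For a second-order reaction: 1/[NO₂] = 1/[NO₂]₀ + kt
Step 2: 1/[NO₂] = 1/1.2 + 0.61 × 13
Step 3: 1/[NO₂] = 0.8333 + 7.93 = 8.763
Step 4: [NO₂] = 1/8.763 = 0.1141 M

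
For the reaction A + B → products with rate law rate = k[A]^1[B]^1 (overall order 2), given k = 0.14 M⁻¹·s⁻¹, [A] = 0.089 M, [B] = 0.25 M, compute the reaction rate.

0.003115 M/s

Step 1: The rate law is rate = k[A]^1[B]^1, overall order = 1+1 = 2
Step 2: Substitute values: rate = 0.14 × (0.089)^1 × (0.25)^1
Step 3: rate = 0.14 × 0.089 × 0.25 = 0.003115 M/s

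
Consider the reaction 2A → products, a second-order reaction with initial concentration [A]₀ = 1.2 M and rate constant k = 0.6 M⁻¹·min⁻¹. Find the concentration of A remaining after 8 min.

0.1775 M

Step 1: For a second-order reaction: 1/[A] = 1/[A]₀ + kt
Step 2: 1/[A] = 1/1.2 + 0.6 × 8
Step 3: 1/[A] = 0.8333 + 4.8 = 5.633
Step 4: [A] = 1/5.633 = 0.1775 M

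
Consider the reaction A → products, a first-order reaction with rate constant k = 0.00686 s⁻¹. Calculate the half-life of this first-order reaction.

101 s

Step 1: For a first-order reaction, t₁/₂ = ln(2)/k
Step 2: t₁/₂ = ln(2)/0.00686
Step 3: t₁/₂ = 0.6931/0.00686 = 101 s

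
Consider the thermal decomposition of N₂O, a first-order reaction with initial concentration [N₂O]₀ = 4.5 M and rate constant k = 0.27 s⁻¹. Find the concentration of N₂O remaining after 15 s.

0.0784 M

Step 1: For a first-order reaction: [N₂O] = [N₂O]₀ × e^(-kt)
Step 2: [N₂O] = 4.5 × e^(-0.27 × 15)
Step 3: [N₂O] = 4.5 × e^(-4.05)
Step 4: [N₂O] = 4.5 × 0.0174224 = 0.0784 M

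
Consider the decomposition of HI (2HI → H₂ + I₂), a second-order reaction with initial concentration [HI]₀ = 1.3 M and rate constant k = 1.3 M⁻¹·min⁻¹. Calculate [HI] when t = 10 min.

0.07263 M

Step 1: For a second-order reaction: 1/[HI] = 1/[HI]₀ + kt
Step 2: 1/[HI] = 1/1.3 + 1.3 × 10
Step 3: 1/[HI] = 0.7692 + 13 = 13.77
Step 4: [HI] = 1/13.77 = 0.07263 M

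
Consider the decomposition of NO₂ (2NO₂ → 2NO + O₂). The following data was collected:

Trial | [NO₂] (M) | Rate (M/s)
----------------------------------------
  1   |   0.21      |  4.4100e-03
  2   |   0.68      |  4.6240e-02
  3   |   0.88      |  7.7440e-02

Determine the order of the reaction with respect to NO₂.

second order (2)

Step 1: Compare trials to find order n where rate₂/rate₁ = ([NO₂]₂/[NO₂]₁)^n
Step 2: rate₂/rate₁ = 4.6240e-02/4.4100e-03 = 10.49
Step 3: [NO₂]₂/[NO₂]₁ = 0.68/0.21 = 3.238
Step 4: n = ln(10.49)/ln(3.238) = 2.00 ≈ 2
Step 5: The reaction is second order in NO₂.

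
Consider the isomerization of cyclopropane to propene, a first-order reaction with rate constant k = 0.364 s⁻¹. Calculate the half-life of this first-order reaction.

1.904 s

Step 1: For a first-order reaction, t₁/₂ = ln(2)/k
Step 2: t₁/₂ = ln(2)/0.364
Step 3: t₁/₂ = 0.6931/0.364 = 1.904 s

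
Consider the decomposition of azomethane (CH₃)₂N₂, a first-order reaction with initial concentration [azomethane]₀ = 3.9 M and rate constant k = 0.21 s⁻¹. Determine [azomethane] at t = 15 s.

0.1671 M

Step 1: For a first-order reaction: [azomethane] = [azomethane]₀ × e^(-kt)
Step 2: [azomethane] = 3.9 × e^(-0.21 × 15)
Step 3: [azomethane] = 3.9 × e^(-3.15)
Step 4: [azomethane] = 3.9 × 0.0428521 = 0.1671 M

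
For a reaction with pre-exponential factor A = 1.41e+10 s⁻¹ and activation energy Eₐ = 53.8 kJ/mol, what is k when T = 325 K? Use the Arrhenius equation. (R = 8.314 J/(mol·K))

3.18e+01 s⁻¹

Step 1: Use the Arrhenius equation: k = A × exp(-Eₐ/RT)
Step 2: Convert Eₐ to J/mol: 53.8 kJ/mol = 53800 J/mol
Step 3: Calculate the exponent: -Eₐ/(RT) = -53800/(8.314 × 325) = -19.91081
Step 4: k = 1.41e+10 × exp(-19.91081)
Step 5: k = 1.41e+10 × 2.25344e-09 = 3.1774e+01 s⁻¹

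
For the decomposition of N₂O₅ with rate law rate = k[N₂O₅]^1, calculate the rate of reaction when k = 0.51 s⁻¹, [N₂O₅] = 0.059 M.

0.03009 M/s

Step 1: Identify the rate law: rate = k[N₂O₅]^1
Step 2: Substitute values: rate = 0.51 × (0.059)^1
Step 3: Calculate: rate = 0.51 × 0.059 = 0.03009 M/s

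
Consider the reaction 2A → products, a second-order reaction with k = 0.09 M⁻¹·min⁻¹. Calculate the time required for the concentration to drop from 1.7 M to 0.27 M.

34.62 min

Step 1: For second-order: t = (1/[A] - 1/[A]₀)/k
Step 2: t = (1/0.27 - 1/1.7)/0.09
Step 3: t = (3.704 - 0.5882)/0.09
Step 4: t = 3.115/0.09 = 34.62 min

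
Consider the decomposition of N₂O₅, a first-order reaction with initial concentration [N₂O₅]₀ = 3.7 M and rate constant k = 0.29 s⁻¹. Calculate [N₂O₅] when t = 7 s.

0.4859 M

Step 1: For a first-order reaction: [N₂O₅] = [N₂O₅]₀ × e^(-kt)
Step 2: [N₂O₅] = 3.7 × e^(-0.29 × 7)
Step 3: [N₂O₅] = 3.7 × e^(-2.03)
Step 4: [N₂O₅] = 3.7 × 0.131336 = 0.4859 M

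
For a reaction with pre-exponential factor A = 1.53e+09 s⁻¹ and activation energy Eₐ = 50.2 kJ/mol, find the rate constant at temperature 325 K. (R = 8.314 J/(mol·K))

1.31e+01 s⁻¹

Step 1: Use the Arrhenius equation: k = A × exp(-Eₐ/RT)
Step 2: Convert Eₐ to J/mol: 50.2 kJ/mol = 50200 J/mol
Step 3: Calculate the exponent: -Eₐ/(RT) = -50200/(8.314 × 325) = -18.57849
Step 4: k = 1.53e+09 × exp(-18.57849)
Step 5: k = 1.53e+09 × 8.54013e-09 = 1.3066e+01 s⁻¹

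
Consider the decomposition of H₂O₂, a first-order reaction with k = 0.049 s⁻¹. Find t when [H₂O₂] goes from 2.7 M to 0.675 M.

28.29 s

Step 1: For first-order: t = ln([H₂O₂]₀/[H₂O₂])/k
Step 2: t = ln(2.7/0.675)/0.049
Step 3: t = ln(4)/0.049
Step 4: t = 1.386/0.049 = 28.29 s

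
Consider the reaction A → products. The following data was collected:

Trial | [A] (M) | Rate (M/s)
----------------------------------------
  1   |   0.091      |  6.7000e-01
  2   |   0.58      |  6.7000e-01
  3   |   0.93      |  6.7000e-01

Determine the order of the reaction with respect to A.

zeroth order (0)

Step 1: Compare trials - when concentration changes, rate stays constant.
Step 2: rate₂/rate₁ = 6.7000e-01/6.7000e-01 = 1
Step 3: [A]₂/[A]₁ = 0.58/0.091 = 6.374
Step 4: Since rate ratio ≈ (conc ratio)^0, the reaction is zeroth order.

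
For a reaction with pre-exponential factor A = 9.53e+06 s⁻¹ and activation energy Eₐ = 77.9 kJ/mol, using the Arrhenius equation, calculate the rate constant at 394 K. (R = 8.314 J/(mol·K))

4.48e-04 s⁻¹

Step 1: Use the Arrhenius equation: k = A × exp(-Eₐ/RT)
Step 2: Convert Eₐ to J/mol: 77.9 kJ/mol = 77900 J/mol
Step 3: Calculate the exponent: -Eₐ/(RT) = -77900/(8.314 × 394) = -23.78106
Step 4: k = 9.53e+06 × exp(-23.78106)
Step 5: k = 9.53e+06 × 4.69912e-11 = 4.4783e-04 s⁻¹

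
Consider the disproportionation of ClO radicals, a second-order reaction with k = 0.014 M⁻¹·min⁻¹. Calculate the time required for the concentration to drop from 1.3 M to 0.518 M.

82.95 min

Step 1: For second-order: t = (1/[ClO] - 1/[ClO]₀)/k
Step 2: t = (1/0.518 - 1/1.3)/0.014
Step 3: t = (1.931 - 0.7692)/0.014
Step 4: t = 1.161/0.014 = 82.95 min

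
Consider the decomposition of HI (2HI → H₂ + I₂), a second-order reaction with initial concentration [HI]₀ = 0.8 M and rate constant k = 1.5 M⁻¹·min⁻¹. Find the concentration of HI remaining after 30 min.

0.02162 M

Step 1: For a second-order reaction: 1/[HI] = 1/[HI]₀ + kt
Step 2: 1/[HI] = 1/0.8 + 1.5 × 30
Step 3: 1/[HI] = 1.25 + 45 = 46.25
Step 4: [HI] = 1/46.25 = 0.02162 M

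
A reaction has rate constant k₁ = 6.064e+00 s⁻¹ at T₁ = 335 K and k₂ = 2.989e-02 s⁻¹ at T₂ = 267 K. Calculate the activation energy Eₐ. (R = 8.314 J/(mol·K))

58.1 kJ/mol

Step 1: Use the two-temperature Arrhenius form: ln(k₂/k₁) = -Eₐ/R × (1/T₂ - 1/T₁)
Step 2: ln(k₂/k₁) = ln(2.989e-02/6.064e+00) = ln(0.00492909) = -5.3126
Step 3: 1/T₂ - 1/T₁ = 1/267 - 1/335 = 7.602437e-04 K⁻¹
Step 4: Eₐ = -R × ln(k₂/k₁) / (1/T₂ - 1/T₁) = -8.314 × -5.3126 / 7.602437e-04
Step 5: Eₐ = 5.8098e+04 J/mol = 58.1 kJ/mol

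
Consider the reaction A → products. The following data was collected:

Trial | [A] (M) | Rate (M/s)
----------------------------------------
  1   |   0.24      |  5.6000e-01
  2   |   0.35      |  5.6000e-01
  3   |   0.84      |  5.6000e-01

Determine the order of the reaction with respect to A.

zeroth order (0)

Step 1: Compare trials - when concentration changes, rate stays constant.
Step 2: rate₂/rate₁ = 5.6000e-01/5.6000e-01 = 1
Step 3: [A]₂/[A]₁ = 0.35/0.24 = 1.458
Step 4: Since rate ratio ≈ (conc ratio)^0, the reaction is zeroth order.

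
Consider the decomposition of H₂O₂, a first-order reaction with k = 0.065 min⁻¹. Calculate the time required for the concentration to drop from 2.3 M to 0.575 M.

21.33 min

Step 1: For first-order: t = ln([H₂O₂]₀/[H₂O₂])/k
Step 2: t = ln(2.3/0.575)/0.065
Step 3: t = ln(4)/0.065
Step 4: t = 1.386/0.065 = 21.33 min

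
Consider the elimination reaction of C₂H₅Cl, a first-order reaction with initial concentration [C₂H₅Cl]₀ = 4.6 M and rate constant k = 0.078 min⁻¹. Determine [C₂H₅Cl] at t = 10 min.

2.109 M

Step 1: For a first-order reaction: [C₂H₅Cl] = [C₂H₅Cl]₀ × e^(-kt)
Step 2: [C₂H₅Cl] = 4.6 × e^(-0.078 × 10)
Step 3: [C₂H₅Cl] = 4.6 × e^(-0.78)
Step 4: [C₂H₅Cl] = 4.6 × 0.458406 = 2.109 M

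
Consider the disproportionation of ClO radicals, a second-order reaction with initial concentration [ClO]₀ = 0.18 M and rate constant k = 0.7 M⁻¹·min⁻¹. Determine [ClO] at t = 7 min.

0.09564 M

Step 1: For a second-order reaction: 1/[ClO] = 1/[ClO]₀ + kt
Step 2: 1/[ClO] = 1/0.18 + 0.7 × 7
Step 3: 1/[ClO] = 5.556 + 4.9 = 10.46
Step 4: [ClO] = 1/10.46 = 0.09564 M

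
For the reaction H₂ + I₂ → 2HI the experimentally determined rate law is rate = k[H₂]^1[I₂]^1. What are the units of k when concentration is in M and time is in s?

M⁻¹·s⁻¹

Step 1: Overall order = 1 + 1 = 2.
Step 2: rate has units M·s⁻¹; [H₂]^1[I₂]^1 has units M^2.
Step 3: k = rate/([H₂]^1[I₂]^1), so units of k = M^(1-2)·s⁻¹ = M⁻¹·s⁻¹.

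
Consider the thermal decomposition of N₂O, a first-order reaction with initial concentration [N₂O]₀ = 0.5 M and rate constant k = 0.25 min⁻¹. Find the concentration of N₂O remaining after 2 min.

0.3033 M

Step 1: For a first-order reaction: [N₂O] = [N₂O]₀ × e^(-kt)
Step 2: [N₂O] = 0.5 × e^(-0.25 × 2)
Step 3: [N₂O] = 0.5 × e^(-0.5)
Step 4: [N₂O] = 0.5 × 0.606531 = 0.3033 M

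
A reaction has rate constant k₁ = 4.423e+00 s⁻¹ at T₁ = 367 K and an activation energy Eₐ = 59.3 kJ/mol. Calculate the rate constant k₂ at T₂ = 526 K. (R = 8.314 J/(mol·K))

1.574e+03 s⁻¹

Step 1: Use the two-temperature Arrhenius form: ln(k₂/k₁) = -Eₐ/R × (1/T₂ - 1/T₁)
Step 2: Convert Eₐ to J/mol: 59.3 kJ/mol = 59300 J/mol
Step 3: 1/T₂ - 1/T₁ = 1/526 - 1/367 = -8.236550e-04 K⁻¹
Step 4: ln(k₂/k₁) = -59300/8.314 × -8.236550e-04 = 5.87476
Step 5: k₂ = k₁ × exp(5.87476) = 4.423e+00 × 3.55939e+02 = 1.574e+03 s⁻¹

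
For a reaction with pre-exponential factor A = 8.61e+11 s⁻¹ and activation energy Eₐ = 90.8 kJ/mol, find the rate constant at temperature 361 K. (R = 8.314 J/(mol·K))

6.26e-02 s⁻¹

Step 1: Use the Arrhenius equation: k = A × exp(-Eₐ/RT)
Step 2: Convert Eₐ to J/mol: 90.8 kJ/mol = 90800 J/mol
Step 3: Calculate the exponent: -Eₐ/(RT) = -90800/(8.314 × 361) = -30.25301
Step 4: k = 8.61e+11 × exp(-30.25301)
Step 5: k = 8.61e+11 × 7.26582e-14 = 6.2559e-02 s⁻¹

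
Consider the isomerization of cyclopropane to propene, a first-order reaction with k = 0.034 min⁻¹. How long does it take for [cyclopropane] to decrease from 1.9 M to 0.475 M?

40.77 min

Step 1: For first-order: t = ln([cyclopropane]₀/[cyclopropane])/k
Step 2: t = ln(1.9/0.475)/0.034
Step 3: t = ln(4)/0.034
Step 4: t = 1.386/0.034 = 40.77 min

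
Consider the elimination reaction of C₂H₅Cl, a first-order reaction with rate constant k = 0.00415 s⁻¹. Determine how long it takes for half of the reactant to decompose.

167 s

Step 1: For a first-order reaction, t₁/₂ = ln(2)/k
Step 2: t₁/₂ = ln(2)/0.00415
Step 3: t₁/₂ = 0.6931/0.00415 = 167 s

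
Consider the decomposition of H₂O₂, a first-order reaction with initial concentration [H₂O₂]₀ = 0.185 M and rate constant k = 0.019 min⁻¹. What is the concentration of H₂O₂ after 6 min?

0.1651 M

Step 1: For a first-order reaction: [H₂O₂] = [H₂O₂]₀ × e^(-kt)
Step 2: [H₂O₂] = 0.185 × e^(-0.019 × 6)
Step 3: [H₂O₂] = 0.185 × e^(-0.114)
Step 4: [H₂O₂] = 0.185 × 0.892258 = 0.1651 M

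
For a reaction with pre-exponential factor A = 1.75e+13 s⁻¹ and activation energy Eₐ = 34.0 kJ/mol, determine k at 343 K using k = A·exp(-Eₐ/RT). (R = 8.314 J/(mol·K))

1.16e+08 s⁻¹

Step 1: Use the Arrhenius equation: k = A × exp(-Eₐ/RT)
Step 2: Convert Eₐ to J/mol: 34.0 kJ/mol = 34000 J/mol
Step 3: Calculate the exponent: -Eₐ/(RT) = -34000/(8.314 × 343) = -11.92270
Step 4: k = 1.75e+13 × exp(-11.92270)
Step 5: k = 1.75e+13 × 6.63800e-06 = 1.1616e+08 s⁻¹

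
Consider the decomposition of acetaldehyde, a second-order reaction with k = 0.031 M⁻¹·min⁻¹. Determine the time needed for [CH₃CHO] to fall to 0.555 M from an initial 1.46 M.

36.03 min

Step 1: For second-order: t = (1/[CH₃CHO] - 1/[CH₃CHO]₀)/k
Step 2: t = (1/0.555 - 1/1.46)/0.031
Step 3: t = (1.802 - 0.6849)/0.031
Step 4: t = 1.117/0.031 = 36.03 min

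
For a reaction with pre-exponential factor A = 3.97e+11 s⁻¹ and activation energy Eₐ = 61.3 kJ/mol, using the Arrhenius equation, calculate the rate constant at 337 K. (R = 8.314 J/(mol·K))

1.25e+02 s⁻¹

Step 1: Use the Arrhenius equation: k = A × exp(-Eₐ/RT)
Step 2: Convert Eₐ to J/mol: 61.3 kJ/mol = 61300 J/mol
Step 3: Calculate the exponent: -Eₐ/(RT) = -61300/(8.314 × 337) = -21.87865
Step 4: k = 3.97e+11 × exp(-21.87865)
Step 5: k = 3.97e+11 × 3.14937e-10 = 1.2503e+02 s⁻¹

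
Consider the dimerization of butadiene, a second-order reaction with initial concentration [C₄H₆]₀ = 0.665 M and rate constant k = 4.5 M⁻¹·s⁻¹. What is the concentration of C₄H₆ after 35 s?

0.006289 M

Step 1: For a second-order reaction: 1/[C₄H₆] = 1/[C₄H₆]₀ + kt
Step 2: 1/[C₄H₆] = 1/0.665 + 4.5 × 35
Step 3: 1/[C₄H₆] = 1.504 + 157.5 = 159
Step 4: [C₄H₆] = 1/159 = 0.006289 M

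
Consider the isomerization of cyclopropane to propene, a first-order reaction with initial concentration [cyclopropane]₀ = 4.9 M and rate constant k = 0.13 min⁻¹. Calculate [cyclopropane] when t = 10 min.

1.335 M

Step 1: For a first-order reaction: [cyclopropane] = [cyclopropane]₀ × e^(-kt)
Step 2: [cyclopropane] = 4.9 × e^(-0.13 × 10)
Step 3: [cyclopropane] = 4.9 × e^(-1.3)
Step 4: [cyclopropane] = 4.9 × 0.272532 = 1.335 M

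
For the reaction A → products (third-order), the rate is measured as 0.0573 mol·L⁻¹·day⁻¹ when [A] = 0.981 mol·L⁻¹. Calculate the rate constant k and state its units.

0.06069 (mol·L⁻¹)⁻²·day⁻¹

Step 1: rate = k[A]^3, so k = rate / [A]^3.
Step 2: k = 0.0573 / (0.981)^3 = 0.0573 / 0.9441.
Step 3: k = 0.06069 (mol·L⁻¹)⁻²·day⁻¹.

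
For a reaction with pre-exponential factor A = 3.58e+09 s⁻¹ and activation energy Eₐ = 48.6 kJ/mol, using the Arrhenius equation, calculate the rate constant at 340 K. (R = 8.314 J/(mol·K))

1.22e+02 s⁻¹

Step 1: Use the Arrhenius equation: k = A × exp(-Eₐ/RT)
Step 2: Convert Eₐ to J/mol: 48.6 kJ/mol = 48600 J/mol
Step 3: Calculate the exponent: -Eₐ/(RT) = -48600/(8.314 × 340) = -17.19283
Step 4: k = 3.58e+09 × exp(-17.19283)
Step 5: k = 3.58e+09 × 3.41388e-08 = 1.2222e+02 s⁻¹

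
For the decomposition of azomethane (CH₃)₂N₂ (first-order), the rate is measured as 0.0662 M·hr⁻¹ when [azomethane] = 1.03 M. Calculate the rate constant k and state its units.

0.06427 hr⁻¹

Step 1: rate = k[azomethane]^1, so k = rate / [azomethane]^1.
Step 2: k = 0.0662 / (1.03)^1 = 0.0662 / 1.03.
Step 3: k = 0.06427 hr⁻¹.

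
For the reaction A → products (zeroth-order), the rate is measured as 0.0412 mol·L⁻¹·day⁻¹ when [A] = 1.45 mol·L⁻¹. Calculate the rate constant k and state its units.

0.0412 mol·L⁻¹·day⁻¹

Step 1: For a zeroth-order reaction, rate = k (independent of concentration).
Step 2: k = rate = 0.0412 mol·L⁻¹·day⁻¹.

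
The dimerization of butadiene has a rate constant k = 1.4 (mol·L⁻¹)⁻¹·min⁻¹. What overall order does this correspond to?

second order (2)

Step 1: The units of k for an nth-order reaction are (concentration)^(1-n)·(time)⁻¹.
Step 2: Here k has units (mol·L⁻¹)⁻¹·min⁻¹, so the concentration exponent is -1.
Step 3: 1 - n = -1 ⇒ n = 2. The reaction is second order.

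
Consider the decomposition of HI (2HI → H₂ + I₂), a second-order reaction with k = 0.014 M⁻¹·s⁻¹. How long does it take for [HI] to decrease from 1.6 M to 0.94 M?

31.34 s

Step 1: For second-order: t = (1/[HI] - 1/[HI]₀)/k
Step 2: t = (1/0.94 - 1/1.6)/0.014
Step 3: t = (1.064 - 0.625)/0.014
Step 4: t = 0.4388/0.014 = 31.34 s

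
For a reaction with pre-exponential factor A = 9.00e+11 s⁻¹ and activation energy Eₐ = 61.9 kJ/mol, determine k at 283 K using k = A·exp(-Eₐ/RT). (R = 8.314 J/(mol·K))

3.38e+00 s⁻¹

Step 1: Use the Arrhenius equation: k = A × exp(-Eₐ/RT)
Step 2: Convert Eₐ to J/mol: 61.9 kJ/mol = 61900 J/mol
Step 3: Calculate the exponent: -Eₐ/(RT) = -61900/(8.314 × 283) = -26.30839
Step 4: k = 9.00e+11 × exp(-26.30839)
Step 5: k = 9.00e+11 × 3.75328e-12 = 3.3780e+00 s⁻¹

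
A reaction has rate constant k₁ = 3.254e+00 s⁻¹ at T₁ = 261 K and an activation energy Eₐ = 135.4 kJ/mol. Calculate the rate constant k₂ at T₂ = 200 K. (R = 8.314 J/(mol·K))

1.767e-08 s⁻¹

Step 1: Use the two-temperature Arrhenius form: ln(k₂/k₁) = -Eₐ/R × (1/T₂ - 1/T₁)
Step 2: Convert Eₐ to J/mol: 135.4 kJ/mol = 135400 J/mol
Step 3: 1/T₂ - 1/T₁ = 1/200 - 1/261 = 1.168582e-03 K⁻¹
Step 4: ln(k₂/k₁) = -135400/8.314 × 1.168582e-03 = -19.03127
Step 5: k₂ = k₁ × exp(-19.03127) = 3.254e+00 × 5.43031e-09 = 1.767e-08 s⁻¹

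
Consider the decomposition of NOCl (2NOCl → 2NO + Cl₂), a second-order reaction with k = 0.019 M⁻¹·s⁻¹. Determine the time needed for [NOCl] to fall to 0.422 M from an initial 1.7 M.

93.76 s

Step 1: For second-order: t = (1/[NOCl] - 1/[NOCl]₀)/k
Step 2: t = (1/0.422 - 1/1.7)/0.019
Step 3: t = (2.37 - 0.5882)/0.019
Step 4: t = 1.781/0.019 = 93.76 s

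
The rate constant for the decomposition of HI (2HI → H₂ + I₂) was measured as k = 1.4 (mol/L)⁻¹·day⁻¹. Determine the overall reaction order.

second order (2)

Step 1: The units of k for an nth-order reaction are (concentration)^(1-n)·(time)⁻¹.
Step 2: Here k has units (mol/L)⁻¹·day⁻¹, so the concentration exponent is -1.
Step 3: 1 - n = -1 ⇒ n = 2. The reaction is second order.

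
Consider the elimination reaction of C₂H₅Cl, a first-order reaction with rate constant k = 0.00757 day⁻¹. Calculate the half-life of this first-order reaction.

91.57 day

Step 1: For a first-order reaction, t₁/₂ = ln(2)/k
Step 2: t₁/₂ = ln(2)/0.00757
Step 3: t₁/₂ = 0.6931/0.00757 = 91.57 day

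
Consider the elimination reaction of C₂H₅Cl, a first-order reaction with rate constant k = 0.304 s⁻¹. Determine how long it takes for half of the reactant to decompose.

2.28 s

Step 1: For a first-order reaction, t₁/₂ = ln(2)/k
Step 2: t₁/₂ = ln(2)/0.304
Step 3: t₁/₂ = 0.6931/0.304 = 2.28 s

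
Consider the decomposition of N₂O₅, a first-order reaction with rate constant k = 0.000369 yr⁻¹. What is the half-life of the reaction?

1878 yr

Step 1: For a first-order reaction, t₁/₂ = ln(2)/k
Step 2: t₁/₂ = ln(2)/0.000369
Step 3: t₁/₂ = 0.6931/0.000369 = 1878 yr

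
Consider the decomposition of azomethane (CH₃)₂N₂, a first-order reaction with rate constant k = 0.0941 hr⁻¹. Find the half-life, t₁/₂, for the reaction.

7.366 hr

Step 1: For a first-order reaction, t₁/₂ = ln(2)/k
Step 2: t₁/₂ = ln(2)/0.0941
Step 3: t₁/₂ = 0.6931/0.0941 = 7.366 hr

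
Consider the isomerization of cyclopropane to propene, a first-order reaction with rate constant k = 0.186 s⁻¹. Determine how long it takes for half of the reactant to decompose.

3.727 s

Step 1: For a first-order reaction, t₁/₂ = ln(2)/k
Step 2: t₁/₂ = ln(2)/0.186
Step 3: t₁/₂ = 0.6931/0.186 = 3.727 s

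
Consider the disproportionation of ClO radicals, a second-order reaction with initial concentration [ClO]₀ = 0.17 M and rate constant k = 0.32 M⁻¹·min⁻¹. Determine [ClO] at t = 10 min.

0.1101 M

Step 1: For a second-order reaction: 1/[ClO] = 1/[ClO]₀ + kt
Step 2: 1/[ClO] = 1/0.17 + 0.32 × 10
Step 3: 1/[ClO] = 5.882 + 3.2 = 9.082
Step 4: [ClO] = 1/9.082 = 0.1101 M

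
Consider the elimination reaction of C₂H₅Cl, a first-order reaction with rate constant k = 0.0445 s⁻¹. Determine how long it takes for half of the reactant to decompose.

15.58 s

Step 1: For a first-order reaction, t₁/₂ = ln(2)/k
Step 2: t₁/₂ = ln(2)/0.0445
Step 3: t₁/₂ = 0.6931/0.0445 = 15.58 s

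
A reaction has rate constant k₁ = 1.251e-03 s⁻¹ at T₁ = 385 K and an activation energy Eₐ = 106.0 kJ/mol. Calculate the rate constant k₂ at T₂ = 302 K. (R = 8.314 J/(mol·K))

1.395e-07 s⁻¹

Step 1: Use the two-temperature Arrhenius form: ln(k₂/k₁) = -Eₐ/R × (1/T₂ - 1/T₁)
Step 2: Convert Eₐ to J/mol: 106.0 kJ/mol = 106000 J/mol
Step 3: 1/T₂ - 1/T₁ = 1/302 - 1/385 = 7.138557e-04 K⁻¹
Step 4: ln(k₂/k₁) = -106000/8.314 × 7.138557e-04 = -9.10136
Step 5: k₂ = k₁ × exp(-9.10136) = 1.251e-03 × 1.11514e-04 = 1.395e-07 s⁻¹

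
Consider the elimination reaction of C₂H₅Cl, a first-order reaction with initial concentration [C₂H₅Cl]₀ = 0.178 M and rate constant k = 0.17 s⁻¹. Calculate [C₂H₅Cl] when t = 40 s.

0.0001983 M

Step 1: For a first-order reaction: [C₂H₅Cl] = [C₂H₅Cl]₀ × e^(-kt)
Step 2: [C₂H₅Cl] = 0.178 × e^(-0.17 × 40)
Step 3: [C₂H₅Cl] = 0.178 × e^(-6.8)
Step 4: [C₂H₅Cl] = 0.178 × 0.00111378 = 0.0001983 M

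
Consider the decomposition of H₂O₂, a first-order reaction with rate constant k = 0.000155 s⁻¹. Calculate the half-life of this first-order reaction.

4472 s

Step 1: For a first-order reaction, t₁/₂ = ln(2)/k
Step 2: t₁/₂ = ln(2)/0.000155
Step 3: t₁/₂ = 0.6931/0.000155 = 4472 s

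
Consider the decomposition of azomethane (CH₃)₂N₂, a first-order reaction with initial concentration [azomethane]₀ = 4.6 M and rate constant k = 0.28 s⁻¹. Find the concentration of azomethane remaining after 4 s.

1.501 M

Step 1: For a first-order reaction: [azomethane] = [azomethane]₀ × e^(-kt)
Step 2: [azomethane] = 4.6 × e^(-0.28 × 4)
Step 3: [azomethane] = 4.6 × e^(-1.12)
Step 4: [azomethane] = 4.6 × 0.32628 = 1.501 M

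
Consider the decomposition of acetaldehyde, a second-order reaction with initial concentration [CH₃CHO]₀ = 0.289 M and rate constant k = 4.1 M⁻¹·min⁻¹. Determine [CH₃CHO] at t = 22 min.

0.01068 M

Step 1: For a second-order reaction: 1/[CH₃CHO] = 1/[CH₃CHO]₀ + kt
Step 2: 1/[CH₃CHO] = 1/0.289 + 4.1 × 22
Step 3: 1/[CH₃CHO] = 3.46 + 90.2 = 93.66
Step 4: [CH₃CHO] = 1/93.66 = 0.01068 M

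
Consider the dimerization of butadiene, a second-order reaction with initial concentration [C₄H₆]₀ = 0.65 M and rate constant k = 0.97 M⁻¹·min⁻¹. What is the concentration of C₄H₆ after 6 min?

0.1359 M

Step 1: For a second-order reaction: 1/[C₄H₆] = 1/[C₄H₆]₀ + kt
Step 2: 1/[C₄H₆] = 1/0.65 + 0.97 × 6
Step 3: 1/[C₄H₆] = 1.538 + 5.82 = 7.358
Step 4: [C₄H₆] = 1/7.358 = 0.1359 M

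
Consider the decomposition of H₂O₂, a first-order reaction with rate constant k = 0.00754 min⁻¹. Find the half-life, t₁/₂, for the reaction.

91.93 min

Step 1: For a first-order reaction, t₁/₂ = ln(2)/k
Step 2: t₁/₂ = ln(2)/0.00754
Step 3: t₁/₂ = 0.6931/0.00754 = 91.93 min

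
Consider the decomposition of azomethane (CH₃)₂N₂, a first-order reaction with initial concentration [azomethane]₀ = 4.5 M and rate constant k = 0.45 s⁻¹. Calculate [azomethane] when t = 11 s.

0.03188 M

Step 1: For a first-order reaction: [azomethane] = [azomethane]₀ × e^(-kt)
Step 2: [azomethane] = 4.5 × e^(-0.45 × 11)
Step 3: [azomethane] = 4.5 × e^(-4.95)
Step 4: [azomethane] = 4.5 × 0.00708341 = 0.03188 M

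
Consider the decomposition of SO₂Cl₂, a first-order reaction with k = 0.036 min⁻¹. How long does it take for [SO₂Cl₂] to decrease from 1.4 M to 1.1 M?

6.699 min

Step 1: For first-order: t = ln([SO₂Cl₂]₀/[SO₂Cl₂])/k
Step 2: t = ln(1.4/1.1)/0.036
Step 3: t = ln(1.273)/0.036
Step 4: t = 0.2412/0.036 = 6.699 min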